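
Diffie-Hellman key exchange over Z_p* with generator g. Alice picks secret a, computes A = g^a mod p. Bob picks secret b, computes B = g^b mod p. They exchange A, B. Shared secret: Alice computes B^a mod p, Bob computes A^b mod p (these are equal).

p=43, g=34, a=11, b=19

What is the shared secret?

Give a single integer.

Answer: 19

Derivation:
A = 34^11 mod 43  (bits of 11 = 1011)
  bit 0 = 1: r = r^2 * 34 mod 43 = 1^2 * 34 = 1*34 = 34
  bit 1 = 0: r = r^2 mod 43 = 34^2 = 38
  bit 2 = 1: r = r^2 * 34 mod 43 = 38^2 * 34 = 25*34 = 33
  bit 3 = 1: r = r^2 * 34 mod 43 = 33^2 * 34 = 14*34 = 3
  -> A = 3
B = 34^19 mod 43  (bits of 19 = 10011)
  bit 0 = 1: r = r^2 * 34 mod 43 = 1^2 * 34 = 1*34 = 34
  bit 1 = 0: r = r^2 mod 43 = 34^2 = 38
  bit 2 = 0: r = r^2 mod 43 = 38^2 = 25
  bit 3 = 1: r = r^2 * 34 mod 43 = 25^2 * 34 = 23*34 = 8
  bit 4 = 1: r = r^2 * 34 mod 43 = 8^2 * 34 = 21*34 = 26
  -> B = 26
s = B^a = 26^11 mod 43  (bits of 11 = 1011)
  bit 0 = 1: r = r^2 * 26 mod 43 = 1^2 * 26 = 1*26 = 26
  bit 1 = 0: r = r^2 mod 43 = 26^2 = 31
  bit 2 = 1: r = r^2 * 26 mod 43 = 31^2 * 26 = 15*26 = 3
  bit 3 = 1: r = r^2 * 26 mod 43 = 3^2 * 26 = 9*26 = 19
  -> s = B^a = 19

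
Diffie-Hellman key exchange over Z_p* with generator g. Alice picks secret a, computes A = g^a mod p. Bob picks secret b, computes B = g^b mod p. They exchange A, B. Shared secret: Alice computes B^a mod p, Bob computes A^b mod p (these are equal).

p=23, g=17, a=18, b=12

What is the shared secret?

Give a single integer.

Answer: 3

Derivation:
A = 17^18 mod 23  (bits of 18 = 10010)
  bit 0 = 1: r = r^2 * 17 mod 23 = 1^2 * 17 = 1*17 = 17
  bit 1 = 0: r = r^2 mod 23 = 17^2 = 13
  bit 2 = 0: r = r^2 mod 23 = 13^2 = 8
  bit 3 = 1: r = r^2 * 17 mod 23 = 8^2 * 17 = 18*17 = 7
  bit 4 = 0: r = r^2 mod 23 = 7^2 = 3
  -> A = 3
B = 17^12 mod 23  (bits of 12 = 1100)
  bit 0 = 1: r = r^2 * 17 mod 23 = 1^2 * 17 = 1*17 = 17
  bit 1 = 1: r = r^2 * 17 mod 23 = 17^2 * 17 = 13*17 = 14
  bit 2 = 0: r = r^2 mod 23 = 14^2 = 12
  bit 3 = 0: r = r^2 mod 23 = 12^2 = 6
  -> B = 6
s = B^a = 6^18 mod 23  (bits of 18 = 10010)
  bit 0 = 1: r = r^2 * 6 mod 23 = 1^2 * 6 = 1*6 = 6
  bit 1 = 0: r = r^2 mod 23 = 6^2 = 13
  bit 2 = 0: r = r^2 mod 23 = 13^2 = 8
  bit 3 = 1: r = r^2 * 6 mod 23 = 8^2 * 6 = 18*6 = 16
  bit 4 = 0: r = r^2 mod 23 = 16^2 = 3
  -> s = B^a = 3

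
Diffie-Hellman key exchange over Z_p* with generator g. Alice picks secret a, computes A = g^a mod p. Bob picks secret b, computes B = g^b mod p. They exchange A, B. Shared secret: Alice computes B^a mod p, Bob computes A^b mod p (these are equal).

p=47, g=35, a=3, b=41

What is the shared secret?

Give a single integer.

A = 35^3 mod 47  (bits of 3 = 11)
  bit 0 = 1: r = r^2 * 35 mod 47 = 1^2 * 35 = 1*35 = 35
  bit 1 = 1: r = r^2 * 35 mod 47 = 35^2 * 35 = 3*35 = 11
  -> A = 11
B = 35^41 mod 47  (bits of 41 = 101001)
  bit 0 = 1: r = r^2 * 35 mod 47 = 1^2 * 35 = 1*35 = 35
  bit 1 = 0: r = r^2 mod 47 = 35^2 = 3
  bit 2 = 1: r = r^2 * 35 mod 47 = 3^2 * 35 = 9*35 = 33
  bit 3 = 0: r = r^2 mod 47 = 33^2 = 8
  bit 4 = 0: r = r^2 mod 47 = 8^2 = 17
  bit 5 = 1: r = r^2 * 35 mod 47 = 17^2 * 35 = 7*35 = 10
  -> B = 10
s = B^a = 10^3 mod 47  (bits of 3 = 11)
  bit 0 = 1: r = r^2 * 10 mod 47 = 1^2 * 10 = 1*10 = 10
  bit 1 = 1: r = r^2 * 10 mod 47 = 10^2 * 10 = 6*10 = 13
  -> s = B^a = 13

Answer: 13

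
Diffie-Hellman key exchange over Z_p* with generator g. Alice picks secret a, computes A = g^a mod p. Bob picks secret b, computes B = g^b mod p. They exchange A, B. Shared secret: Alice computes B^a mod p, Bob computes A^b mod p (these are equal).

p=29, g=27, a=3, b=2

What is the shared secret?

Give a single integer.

A = 27^3 mod 29  (bits of 3 = 11)
  bit 0 = 1: r = r^2 * 27 mod 29 = 1^2 * 27 = 1*27 = 27
  bit 1 = 1: r = r^2 * 27 mod 29 = 27^2 * 27 = 4*27 = 21
  -> A = 21
B = 27^2 mod 29  (bits of 2 = 10)
  bit 0 = 1: r = r^2 * 27 mod 29 = 1^2 * 27 = 1*27 = 27
  bit 1 = 0: r = r^2 mod 29 = 27^2 = 4
  -> B = 4
s = B^a = 4^3 mod 29  (bits of 3 = 11)
  bit 0 = 1: r = r^2 * 4 mod 29 = 1^2 * 4 = 1*4 = 4
  bit 1 = 1: r = r^2 * 4 mod 29 = 4^2 * 4 = 16*4 = 6
  -> s = B^a = 6

Answer: 6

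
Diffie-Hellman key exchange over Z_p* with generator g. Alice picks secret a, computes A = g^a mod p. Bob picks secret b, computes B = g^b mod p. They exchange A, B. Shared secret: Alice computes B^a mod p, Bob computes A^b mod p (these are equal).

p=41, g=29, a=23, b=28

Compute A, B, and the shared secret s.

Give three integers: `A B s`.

A = 29^23 mod 41  (bits of 23 = 10111)
  bit 0 = 1: r = r^2 * 29 mod 41 = 1^2 * 29 = 1*29 = 29
  bit 1 = 0: r = r^2 mod 41 = 29^2 = 21
  bit 2 = 1: r = r^2 * 29 mod 41 = 21^2 * 29 = 31*29 = 38
  bit 3 = 1: r = r^2 * 29 mod 41 = 38^2 * 29 = 9*29 = 15
  bit 4 = 1: r = r^2 * 29 mod 41 = 15^2 * 29 = 20*29 = 6
  -> A = 6
B = 29^28 mod 41  (bits of 28 = 11100)
  bit 0 = 1: r = r^2 * 29 mod 41 = 1^2 * 29 = 1*29 = 29
  bit 1 = 1: r = r^2 * 29 mod 41 = 29^2 * 29 = 21*29 = 35
  bit 2 = 1: r = r^2 * 29 mod 41 = 35^2 * 29 = 36*29 = 19
  bit 3 = 0: r = r^2 mod 41 = 19^2 = 33
  bit 4 = 0: r = r^2 mod 41 = 33^2 = 23
  -> B = 23
s = B^a = 23^23 mod 41  (bits of 23 = 10111)
  bit 0 = 1: r = r^2 * 23 mod 41 = 1^2 * 23 = 1*23 = 23
  bit 1 = 0: r = r^2 mod 41 = 23^2 = 37
  bit 2 = 1: r = r^2 * 23 mod 41 = 37^2 * 23 = 16*23 = 40
  bit 3 = 1: r = r^2 * 23 mod 41 = 40^2 * 23 = 1*23 = 23
  bit 4 = 1: r = r^2 * 23 mod 41 = 23^2 * 23 = 37*23 = 31
  -> s = B^a = 31

Answer: 6 23 31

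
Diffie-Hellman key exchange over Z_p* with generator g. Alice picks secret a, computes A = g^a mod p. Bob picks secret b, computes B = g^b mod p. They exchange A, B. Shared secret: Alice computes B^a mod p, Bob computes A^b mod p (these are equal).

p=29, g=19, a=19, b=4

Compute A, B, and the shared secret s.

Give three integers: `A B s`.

A = 19^19 mod 29  (bits of 19 = 10011)
  bit 0 = 1: r = r^2 * 19 mod 29 = 1^2 * 19 = 1*19 = 19
  bit 1 = 0: r = r^2 mod 29 = 19^2 = 13
  bit 2 = 0: r = r^2 mod 29 = 13^2 = 24
  bit 3 = 1: r = r^2 * 19 mod 29 = 24^2 * 19 = 25*19 = 11
  bit 4 = 1: r = r^2 * 19 mod 29 = 11^2 * 19 = 5*19 = 8
  -> A = 8
B = 19^4 mod 29  (bits of 4 = 100)
  bit 0 = 1: r = r^2 * 19 mod 29 = 1^2 * 19 = 1*19 = 19
  bit 1 = 0: r = r^2 mod 29 = 19^2 = 13
  bit 2 = 0: r = r^2 mod 29 = 13^2 = 24
  -> B = 24
s = B^a = 24^19 mod 29  (bits of 19 = 10011)
  bit 0 = 1: r = r^2 * 24 mod 29 = 1^2 * 24 = 1*24 = 24
  bit 1 = 0: r = r^2 mod 29 = 24^2 = 25
  bit 2 = 0: r = r^2 mod 29 = 25^2 = 16
  bit 3 = 1: r = r^2 * 24 mod 29 = 16^2 * 24 = 24*24 = 25
  bit 4 = 1: r = r^2 * 24 mod 29 = 25^2 * 24 = 16*24 = 7
  -> s = B^a = 7

Answer: 8 24 7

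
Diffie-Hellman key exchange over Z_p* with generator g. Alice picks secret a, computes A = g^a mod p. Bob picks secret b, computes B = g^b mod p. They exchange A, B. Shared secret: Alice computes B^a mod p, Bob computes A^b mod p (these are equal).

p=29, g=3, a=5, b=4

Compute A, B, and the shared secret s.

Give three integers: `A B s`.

Answer: 11 23 25

Derivation:
A = 3^5 mod 29  (bits of 5 = 101)
  bit 0 = 1: r = r^2 * 3 mod 29 = 1^2 * 3 = 1*3 = 3
  bit 1 = 0: r = r^2 mod 29 = 3^2 = 9
  bit 2 = 1: r = r^2 * 3 mod 29 = 9^2 * 3 = 23*3 = 11
  -> A = 11
B = 3^4 mod 29  (bits of 4 = 100)
  bit 0 = 1: r = r^2 * 3 mod 29 = 1^2 * 3 = 1*3 = 3
  bit 1 = 0: r = r^2 mod 29 = 3^2 = 9
  bit 2 = 0: r = r^2 mod 29 = 9^2 = 23
  -> B = 23
s = B^a = 23^5 mod 29  (bits of 5 = 101)
  bit 0 = 1: r = r^2 * 23 mod 29 = 1^2 * 23 = 1*23 = 23
  bit 1 = 0: r = r^2 mod 29 = 23^2 = 7
  bit 2 = 1: r = r^2 * 23 mod 29 = 7^2 * 23 = 20*23 = 25
  -> s = B^a = 25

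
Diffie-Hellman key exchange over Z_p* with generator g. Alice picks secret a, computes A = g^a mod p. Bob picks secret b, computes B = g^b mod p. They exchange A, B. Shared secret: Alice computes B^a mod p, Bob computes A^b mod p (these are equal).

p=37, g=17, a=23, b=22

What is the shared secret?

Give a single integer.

Answer: 30

Derivation:
A = 17^23 mod 37  (bits of 23 = 10111)
  bit 0 = 1: r = r^2 * 17 mod 37 = 1^2 * 17 = 1*17 = 17
  bit 1 = 0: r = r^2 mod 37 = 17^2 = 30
  bit 2 = 1: r = r^2 * 17 mod 37 = 30^2 * 17 = 12*17 = 19
  bit 3 = 1: r = r^2 * 17 mod 37 = 19^2 * 17 = 28*17 = 32
  bit 4 = 1: r = r^2 * 17 mod 37 = 32^2 * 17 = 25*17 = 18
  -> A = 18
B = 17^22 mod 37  (bits of 22 = 10110)
  bit 0 = 1: r = r^2 * 17 mod 37 = 1^2 * 17 = 1*17 = 17
  bit 1 = 0: r = r^2 mod 37 = 17^2 = 30
  bit 2 = 1: r = r^2 * 17 mod 37 = 30^2 * 17 = 12*17 = 19
  bit 3 = 1: r = r^2 * 17 mod 37 = 19^2 * 17 = 28*17 = 32
  bit 4 = 0: r = r^2 mod 37 = 32^2 = 25
  -> B = 25
s = B^a = 25^23 mod 37  (bits of 23 = 10111)
  bit 0 = 1: r = r^2 * 25 mod 37 = 1^2 * 25 = 1*25 = 25
  bit 1 = 0: r = r^2 mod 37 = 25^2 = 33
  bit 2 = 1: r = r^2 * 25 mod 37 = 33^2 * 25 = 16*25 = 30
  bit 3 = 1: r = r^2 * 25 mod 37 = 30^2 * 25 = 12*25 = 4
  bit 4 = 1: r = r^2 * 25 mod 37 = 4^2 * 25 = 16*25 = 30
  -> s = B^a = 30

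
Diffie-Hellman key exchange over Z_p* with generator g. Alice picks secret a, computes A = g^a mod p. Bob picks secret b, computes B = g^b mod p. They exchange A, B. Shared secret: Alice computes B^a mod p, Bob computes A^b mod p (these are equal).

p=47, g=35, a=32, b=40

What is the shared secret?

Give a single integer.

A = 35^32 mod 47  (bits of 32 = 100000)
  bit 0 = 1: r = r^2 * 35 mod 47 = 1^2 * 35 = 1*35 = 35
  bit 1 = 0: r = r^2 mod 47 = 35^2 = 3
  bit 2 = 0: r = r^2 mod 47 = 3^2 = 9
  bit 3 = 0: r = r^2 mod 47 = 9^2 = 34
  bit 4 = 0: r = r^2 mod 47 = 34^2 = 28
  bit 5 = 0: r = r^2 mod 47 = 28^2 = 32
  -> A = 32
B = 35^40 mod 47  (bits of 40 = 101000)
  bit 0 = 1: r = r^2 * 35 mod 47 = 1^2 * 35 = 1*35 = 35
  bit 1 = 0: r = r^2 mod 47 = 35^2 = 3
  bit 2 = 1: r = r^2 * 35 mod 47 = 3^2 * 35 = 9*35 = 33
  bit 3 = 0: r = r^2 mod 47 = 33^2 = 8
  bit 4 = 0: r = r^2 mod 47 = 8^2 = 17
  bit 5 = 0: r = r^2 mod 47 = 17^2 = 7
  -> B = 7
s = B^a = 7^32 mod 47  (bits of 32 = 100000)
  bit 0 = 1: r = r^2 * 7 mod 47 = 1^2 * 7 = 1*7 = 7
  bit 1 = 0: r = r^2 mod 47 = 7^2 = 2
  bit 2 = 0: r = r^2 mod 47 = 2^2 = 4
  bit 3 = 0: r = r^2 mod 47 = 4^2 = 16
  bit 4 = 0: r = r^2 mod 47 = 16^2 = 21
  bit 5 = 0: r = r^2 mod 47 = 21^2 = 18
  -> s = B^a = 18

Answer: 18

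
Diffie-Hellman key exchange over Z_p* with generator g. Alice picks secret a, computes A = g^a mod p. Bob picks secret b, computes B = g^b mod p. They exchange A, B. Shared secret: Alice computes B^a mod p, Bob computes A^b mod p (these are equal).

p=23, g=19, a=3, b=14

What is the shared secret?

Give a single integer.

Answer: 13

Derivation:
A = 19^3 mod 23  (bits of 3 = 11)
  bit 0 = 1: r = r^2 * 19 mod 23 = 1^2 * 19 = 1*19 = 19
  bit 1 = 1: r = r^2 * 19 mod 23 = 19^2 * 19 = 16*19 = 5
  -> A = 5
B = 19^14 mod 23  (bits of 14 = 1110)
  bit 0 = 1: r = r^2 * 19 mod 23 = 1^2 * 19 = 1*19 = 19
  bit 1 = 1: r = r^2 * 19 mod 23 = 19^2 * 19 = 16*19 = 5
  bit 2 = 1: r = r^2 * 19 mod 23 = 5^2 * 19 = 2*19 = 15
  bit 3 = 0: r = r^2 mod 23 = 15^2 = 18
  -> B = 18
s = B^a = 18^3 mod 23  (bits of 3 = 11)
  bit 0 = 1: r = r^2 * 18 mod 23 = 1^2 * 18 = 1*18 = 18
  bit 1 = 1: r = r^2 * 18 mod 23 = 18^2 * 18 = 2*18 = 13
  -> s = B^a = 13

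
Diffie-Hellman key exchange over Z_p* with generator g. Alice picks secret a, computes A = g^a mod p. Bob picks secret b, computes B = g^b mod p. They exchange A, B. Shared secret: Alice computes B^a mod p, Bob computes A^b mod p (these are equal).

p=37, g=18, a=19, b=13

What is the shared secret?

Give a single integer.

Answer: 5

Derivation:
A = 18^19 mod 37  (bits of 19 = 10011)
  bit 0 = 1: r = r^2 * 18 mod 37 = 1^2 * 18 = 1*18 = 18
  bit 1 = 0: r = r^2 mod 37 = 18^2 = 28
  bit 2 = 0: r = r^2 mod 37 = 28^2 = 7
  bit 3 = 1: r = r^2 * 18 mod 37 = 7^2 * 18 = 12*18 = 31
  bit 4 = 1: r = r^2 * 18 mod 37 = 31^2 * 18 = 36*18 = 19
  -> A = 19
B = 18^13 mod 37  (bits of 13 = 1101)
  bit 0 = 1: r = r^2 * 18 mod 37 = 1^2 * 18 = 1*18 = 18
  bit 1 = 1: r = r^2 * 18 mod 37 = 18^2 * 18 = 28*18 = 23
  bit 2 = 0: r = r^2 mod 37 = 23^2 = 11
  bit 3 = 1: r = r^2 * 18 mod 37 = 11^2 * 18 = 10*18 = 32
  -> B = 32
s = B^a = 32^19 mod 37  (bits of 19 = 10011)
  bit 0 = 1: r = r^2 * 32 mod 37 = 1^2 * 32 = 1*32 = 32
  bit 1 = 0: r = r^2 mod 37 = 32^2 = 25
  bit 2 = 0: r = r^2 mod 37 = 25^2 = 33
  bit 3 = 1: r = r^2 * 32 mod 37 = 33^2 * 32 = 16*32 = 31
  bit 4 = 1: r = r^2 * 32 mod 37 = 31^2 * 32 = 36*32 = 5
  -> s = B^a = 5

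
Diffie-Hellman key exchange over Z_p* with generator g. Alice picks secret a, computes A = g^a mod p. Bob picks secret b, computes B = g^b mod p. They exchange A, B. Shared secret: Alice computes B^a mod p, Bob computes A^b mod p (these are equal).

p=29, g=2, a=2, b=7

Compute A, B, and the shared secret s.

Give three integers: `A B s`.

A = 2^2 mod 29  (bits of 2 = 10)
  bit 0 = 1: r = r^2 * 2 mod 29 = 1^2 * 2 = 1*2 = 2
  bit 1 = 0: r = r^2 mod 29 = 2^2 = 4
  -> A = 4
B = 2^7 mod 29  (bits of 7 = 111)
  bit 0 = 1: r = r^2 * 2 mod 29 = 1^2 * 2 = 1*2 = 2
  bit 1 = 1: r = r^2 * 2 mod 29 = 2^2 * 2 = 4*2 = 8
  bit 2 = 1: r = r^2 * 2 mod 29 = 8^2 * 2 = 6*2 = 12
  -> B = 12
s = B^a = 12^2 mod 29  (bits of 2 = 10)
  bit 0 = 1: r = r^2 * 12 mod 29 = 1^2 * 12 = 1*12 = 12
  bit 1 = 0: r = r^2 mod 29 = 12^2 = 28
  -> s = B^a = 28

Answer: 4 12 28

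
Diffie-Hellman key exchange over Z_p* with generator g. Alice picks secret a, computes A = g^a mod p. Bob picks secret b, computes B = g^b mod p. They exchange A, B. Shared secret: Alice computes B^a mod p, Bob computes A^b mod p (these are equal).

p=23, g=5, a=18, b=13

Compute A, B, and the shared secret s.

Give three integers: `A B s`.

Answer: 6 21 13

Derivation:
A = 5^18 mod 23  (bits of 18 = 10010)
  bit 0 = 1: r = r^2 * 5 mod 23 = 1^2 * 5 = 1*5 = 5
  bit 1 = 0: r = r^2 mod 23 = 5^2 = 2
  bit 2 = 0: r = r^2 mod 23 = 2^2 = 4
  bit 3 = 1: r = r^2 * 5 mod 23 = 4^2 * 5 = 16*5 = 11
  bit 4 = 0: r = r^2 mod 23 = 11^2 = 6
  -> A = 6
B = 5^13 mod 23  (bits of 13 = 1101)
  bit 0 = 1: r = r^2 * 5 mod 23 = 1^2 * 5 = 1*5 = 5
  bit 1 = 1: r = r^2 * 5 mod 23 = 5^2 * 5 = 2*5 = 10
  bit 2 = 0: r = r^2 mod 23 = 10^2 = 8
  bit 3 = 1: r = r^2 * 5 mod 23 = 8^2 * 5 = 18*5 = 21
  -> B = 21
s = B^a = 21^18 mod 23  (bits of 18 = 10010)
  bit 0 = 1: r = r^2 * 21 mod 23 = 1^2 * 21 = 1*21 = 21
  bit 1 = 0: r = r^2 mod 23 = 21^2 = 4
  bit 2 = 0: r = r^2 mod 23 = 4^2 = 16
  bit 3 = 1: r = r^2 * 21 mod 23 = 16^2 * 21 = 3*21 = 17
  bit 4 = 0: r = r^2 mod 23 = 17^2 = 13
  -> s = B^a = 13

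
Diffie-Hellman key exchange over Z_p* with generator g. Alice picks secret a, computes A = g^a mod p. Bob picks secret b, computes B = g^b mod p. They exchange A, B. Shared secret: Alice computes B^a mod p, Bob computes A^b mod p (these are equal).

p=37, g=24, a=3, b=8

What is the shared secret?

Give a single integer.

A = 24^3 mod 37  (bits of 3 = 11)
  bit 0 = 1: r = r^2 * 24 mod 37 = 1^2 * 24 = 1*24 = 24
  bit 1 = 1: r = r^2 * 24 mod 37 = 24^2 * 24 = 21*24 = 23
  -> A = 23
B = 24^8 mod 37  (bits of 8 = 1000)
  bit 0 = 1: r = r^2 * 24 mod 37 = 1^2 * 24 = 1*24 = 24
  bit 1 = 0: r = r^2 mod 37 = 24^2 = 21
  bit 2 = 0: r = r^2 mod 37 = 21^2 = 34
  bit 3 = 0: r = r^2 mod 37 = 34^2 = 9
  -> B = 9
s = B^a = 9^3 mod 37  (bits of 3 = 11)
  bit 0 = 1: r = r^2 * 9 mod 37 = 1^2 * 9 = 1*9 = 9
  bit 1 = 1: r = r^2 * 9 mod 37 = 9^2 * 9 = 7*9 = 26
  -> s = B^a = 26

Answer: 26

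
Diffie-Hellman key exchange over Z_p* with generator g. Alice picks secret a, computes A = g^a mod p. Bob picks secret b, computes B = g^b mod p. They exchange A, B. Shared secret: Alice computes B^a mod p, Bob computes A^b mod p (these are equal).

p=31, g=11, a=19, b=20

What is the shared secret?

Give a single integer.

Answer: 25

Derivation:
A = 11^19 mod 31  (bits of 19 = 10011)
  bit 0 = 1: r = r^2 * 11 mod 31 = 1^2 * 11 = 1*11 = 11
  bit 1 = 0: r = r^2 mod 31 = 11^2 = 28
  bit 2 = 0: r = r^2 mod 31 = 28^2 = 9
  bit 3 = 1: r = r^2 * 11 mod 31 = 9^2 * 11 = 19*11 = 23
  bit 4 = 1: r = r^2 * 11 mod 31 = 23^2 * 11 = 2*11 = 22
  -> A = 22
B = 11^20 mod 31  (bits of 20 = 10100)
  bit 0 = 1: r = r^2 * 11 mod 31 = 1^2 * 11 = 1*11 = 11
  bit 1 = 0: r = r^2 mod 31 = 11^2 = 28
  bit 2 = 1: r = r^2 * 11 mod 31 = 28^2 * 11 = 9*11 = 6
  bit 3 = 0: r = r^2 mod 31 = 6^2 = 5
  bit 4 = 0: r = r^2 mod 31 = 5^2 = 25
  -> B = 25
s = B^a = 25^19 mod 31  (bits of 19 = 10011)
  bit 0 = 1: r = r^2 * 25 mod 31 = 1^2 * 25 = 1*25 = 25
  bit 1 = 0: r = r^2 mod 31 = 25^2 = 5
  bit 2 = 0: r = r^2 mod 31 = 5^2 = 25
  bit 3 = 1: r = r^2 * 25 mod 31 = 25^2 * 25 = 5*25 = 1
  bit 4 = 1: r = r^2 * 25 mod 31 = 1^2 * 25 = 1*25 = 25
  -> s = B^a = 25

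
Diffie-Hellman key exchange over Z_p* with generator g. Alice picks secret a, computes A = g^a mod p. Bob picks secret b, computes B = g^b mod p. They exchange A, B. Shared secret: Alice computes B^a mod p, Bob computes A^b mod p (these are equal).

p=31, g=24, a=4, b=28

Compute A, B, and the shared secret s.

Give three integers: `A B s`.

Answer: 14 19 28

Derivation:
A = 24^4 mod 31  (bits of 4 = 100)
  bit 0 = 1: r = r^2 * 24 mod 31 = 1^2 * 24 = 1*24 = 24
  bit 1 = 0: r = r^2 mod 31 = 24^2 = 18
  bit 2 = 0: r = r^2 mod 31 = 18^2 = 14
  -> A = 14
B = 24^28 mod 31  (bits of 28 = 11100)
  bit 0 = 1: r = r^2 * 24 mod 31 = 1^2 * 24 = 1*24 = 24
  bit 1 = 1: r = r^2 * 24 mod 31 = 24^2 * 24 = 18*24 = 29
  bit 2 = 1: r = r^2 * 24 mod 31 = 29^2 * 24 = 4*24 = 3
  bit 3 = 0: r = r^2 mod 31 = 3^2 = 9
  bit 4 = 0: r = r^2 mod 31 = 9^2 = 19
  -> B = 19
s = B^a = 19^4 mod 31  (bits of 4 = 100)
  bit 0 = 1: r = r^2 * 19 mod 31 = 1^2 * 19 = 1*19 = 19
  bit 1 = 0: r = r^2 mod 31 = 19^2 = 20
  bit 2 = 0: r = r^2 mod 31 = 20^2 = 28
  -> s = B^a = 28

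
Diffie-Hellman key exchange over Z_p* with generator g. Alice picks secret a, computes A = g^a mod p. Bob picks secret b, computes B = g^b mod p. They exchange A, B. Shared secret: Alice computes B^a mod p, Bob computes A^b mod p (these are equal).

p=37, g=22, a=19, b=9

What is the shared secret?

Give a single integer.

A = 22^19 mod 37  (bits of 19 = 10011)
  bit 0 = 1: r = r^2 * 22 mod 37 = 1^2 * 22 = 1*22 = 22
  bit 1 = 0: r = r^2 mod 37 = 22^2 = 3
  bit 2 = 0: r = r^2 mod 37 = 3^2 = 9
  bit 3 = 1: r = r^2 * 22 mod 37 = 9^2 * 22 = 7*22 = 6
  bit 4 = 1: r = r^2 * 22 mod 37 = 6^2 * 22 = 36*22 = 15
  -> A = 15
B = 22^9 mod 37  (bits of 9 = 1001)
  bit 0 = 1: r = r^2 * 22 mod 37 = 1^2 * 22 = 1*22 = 22
  bit 1 = 0: r = r^2 mod 37 = 22^2 = 3
  bit 2 = 0: r = r^2 mod 37 = 3^2 = 9
  bit 3 = 1: r = r^2 * 22 mod 37 = 9^2 * 22 = 7*22 = 6
  -> B = 6
s = B^a = 6^19 mod 37  (bits of 19 = 10011)
  bit 0 = 1: r = r^2 * 6 mod 37 = 1^2 * 6 = 1*6 = 6
  bit 1 = 0: r = r^2 mod 37 = 6^2 = 36
  bit 2 = 0: r = r^2 mod 37 = 36^2 = 1
  bit 3 = 1: r = r^2 * 6 mod 37 = 1^2 * 6 = 1*6 = 6
  bit 4 = 1: r = r^2 * 6 mod 37 = 6^2 * 6 = 36*6 = 31
  -> s = B^a = 31

Answer: 31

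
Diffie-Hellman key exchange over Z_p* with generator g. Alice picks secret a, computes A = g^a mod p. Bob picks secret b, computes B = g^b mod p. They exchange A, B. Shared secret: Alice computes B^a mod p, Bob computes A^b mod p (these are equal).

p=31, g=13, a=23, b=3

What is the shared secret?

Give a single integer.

A = 13^23 mod 31  (bits of 23 = 10111)
  bit 0 = 1: r = r^2 * 13 mod 31 = 1^2 * 13 = 1*13 = 13
  bit 1 = 0: r = r^2 mod 31 = 13^2 = 14
  bit 2 = 1: r = r^2 * 13 mod 31 = 14^2 * 13 = 10*13 = 6
  bit 3 = 1: r = r^2 * 13 mod 31 = 6^2 * 13 = 5*13 = 3
  bit 4 = 1: r = r^2 * 13 mod 31 = 3^2 * 13 = 9*13 = 24
  -> A = 24
B = 13^3 mod 31  (bits of 3 = 11)
  bit 0 = 1: r = r^2 * 13 mod 31 = 1^2 * 13 = 1*13 = 13
  bit 1 = 1: r = r^2 * 13 mod 31 = 13^2 * 13 = 14*13 = 27
  -> B = 27
s = B^a = 27^23 mod 31  (bits of 23 = 10111)
  bit 0 = 1: r = r^2 * 27 mod 31 = 1^2 * 27 = 1*27 = 27
  bit 1 = 0: r = r^2 mod 31 = 27^2 = 16
  bit 2 = 1: r = r^2 * 27 mod 31 = 16^2 * 27 = 8*27 = 30
  bit 3 = 1: r = r^2 * 27 mod 31 = 30^2 * 27 = 1*27 = 27
  bit 4 = 1: r = r^2 * 27 mod 31 = 27^2 * 27 = 16*27 = 29
  -> s = B^a = 29

Answer: 29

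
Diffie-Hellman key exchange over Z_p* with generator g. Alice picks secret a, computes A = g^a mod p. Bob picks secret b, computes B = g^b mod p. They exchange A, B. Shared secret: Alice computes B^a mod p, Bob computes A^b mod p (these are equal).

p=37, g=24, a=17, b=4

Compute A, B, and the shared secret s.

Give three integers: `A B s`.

A = 24^17 mod 37  (bits of 17 = 10001)
  bit 0 = 1: r = r^2 * 24 mod 37 = 1^2 * 24 = 1*24 = 24
  bit 1 = 0: r = r^2 mod 37 = 24^2 = 21
  bit 2 = 0: r = r^2 mod 37 = 21^2 = 34
  bit 3 = 0: r = r^2 mod 37 = 34^2 = 9
  bit 4 = 1: r = r^2 * 24 mod 37 = 9^2 * 24 = 7*24 = 20
  -> A = 20
B = 24^4 mod 37  (bits of 4 = 100)
  bit 0 = 1: r = r^2 * 24 mod 37 = 1^2 * 24 = 1*24 = 24
  bit 1 = 0: r = r^2 mod 37 = 24^2 = 21
  bit 2 = 0: r = r^2 mod 37 = 21^2 = 34
  -> B = 34
s = B^a = 34^17 mod 37  (bits of 17 = 10001)
  bit 0 = 1: r = r^2 * 34 mod 37 = 1^2 * 34 = 1*34 = 34
  bit 1 = 0: r = r^2 mod 37 = 34^2 = 9
  bit 2 = 0: r = r^2 mod 37 = 9^2 = 7
  bit 3 = 0: r = r^2 mod 37 = 7^2 = 12
  bit 4 = 1: r = r^2 * 34 mod 37 = 12^2 * 34 = 33*34 = 12
  -> s = B^a = 12

Answer: 20 34 12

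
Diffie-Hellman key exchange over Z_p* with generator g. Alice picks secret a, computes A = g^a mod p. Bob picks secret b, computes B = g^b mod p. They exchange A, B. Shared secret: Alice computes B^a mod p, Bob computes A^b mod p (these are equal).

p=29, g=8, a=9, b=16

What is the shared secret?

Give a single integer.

A = 8^9 mod 29  (bits of 9 = 1001)
  bit 0 = 1: r = r^2 * 8 mod 29 = 1^2 * 8 = 1*8 = 8
  bit 1 = 0: r = r^2 mod 29 = 8^2 = 6
  bit 2 = 0: r = r^2 mod 29 = 6^2 = 7
  bit 3 = 1: r = r^2 * 8 mod 29 = 7^2 * 8 = 20*8 = 15
  -> A = 15
B = 8^16 mod 29  (bits of 16 = 10000)
  bit 0 = 1: r = r^2 * 8 mod 29 = 1^2 * 8 = 1*8 = 8
  bit 1 = 0: r = r^2 mod 29 = 8^2 = 6
  bit 2 = 0: r = r^2 mod 29 = 6^2 = 7
  bit 3 = 0: r = r^2 mod 29 = 7^2 = 20
  bit 4 = 0: r = r^2 mod 29 = 20^2 = 23
  -> B = 23
s = B^a = 23^9 mod 29  (bits of 9 = 1001)
  bit 0 = 1: r = r^2 * 23 mod 29 = 1^2 * 23 = 1*23 = 23
  bit 1 = 0: r = r^2 mod 29 = 23^2 = 7
  bit 2 = 0: r = r^2 mod 29 = 7^2 = 20
  bit 3 = 1: r = r^2 * 23 mod 29 = 20^2 * 23 = 23*23 = 7
  -> s = B^a = 7

Answer: 7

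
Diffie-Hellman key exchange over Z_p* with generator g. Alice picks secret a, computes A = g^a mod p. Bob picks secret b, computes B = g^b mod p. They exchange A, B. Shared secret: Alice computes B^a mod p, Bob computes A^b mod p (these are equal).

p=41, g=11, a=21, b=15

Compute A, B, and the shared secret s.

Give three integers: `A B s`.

A = 11^21 mod 41  (bits of 21 = 10101)
  bit 0 = 1: r = r^2 * 11 mod 41 = 1^2 * 11 = 1*11 = 11
  bit 1 = 0: r = r^2 mod 41 = 11^2 = 39
  bit 2 = 1: r = r^2 * 11 mod 41 = 39^2 * 11 = 4*11 = 3
  bit 3 = 0: r = r^2 mod 41 = 3^2 = 9
  bit 4 = 1: r = r^2 * 11 mod 41 = 9^2 * 11 = 40*11 = 30
  -> A = 30
B = 11^15 mod 41  (bits of 15 = 1111)
  bit 0 = 1: r = r^2 * 11 mod 41 = 1^2 * 11 = 1*11 = 11
  bit 1 = 1: r = r^2 * 11 mod 41 = 11^2 * 11 = 39*11 = 19
  bit 2 = 1: r = r^2 * 11 mod 41 = 19^2 * 11 = 33*11 = 35
  bit 3 = 1: r = r^2 * 11 mod 41 = 35^2 * 11 = 36*11 = 27
  -> B = 27
s = B^a = 27^21 mod 41  (bits of 21 = 10101)
  bit 0 = 1: r = r^2 * 27 mod 41 = 1^2 * 27 = 1*27 = 27
  bit 1 = 0: r = r^2 mod 41 = 27^2 = 32
  bit 2 = 1: r = r^2 * 27 mod 41 = 32^2 * 27 = 40*27 = 14
  bit 3 = 0: r = r^2 mod 41 = 14^2 = 32
  bit 4 = 1: r = r^2 * 27 mod 41 = 32^2 * 27 = 40*27 = 14
  -> s = B^a = 14

Answer: 30 27 14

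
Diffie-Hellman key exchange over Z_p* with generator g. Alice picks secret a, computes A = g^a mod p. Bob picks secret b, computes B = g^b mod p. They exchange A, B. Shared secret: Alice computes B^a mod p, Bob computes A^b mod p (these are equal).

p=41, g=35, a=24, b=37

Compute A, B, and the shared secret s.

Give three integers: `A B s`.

Answer: 16 26 10

Derivation:
A = 35^24 mod 41  (bits of 24 = 11000)
  bit 0 = 1: r = r^2 * 35 mod 41 = 1^2 * 35 = 1*35 = 35
  bit 1 = 1: r = r^2 * 35 mod 41 = 35^2 * 35 = 36*35 = 30
  bit 2 = 0: r = r^2 mod 41 = 30^2 = 39
  bit 3 = 0: r = r^2 mod 41 = 39^2 = 4
  bit 4 = 0: r = r^2 mod 41 = 4^2 = 16
  -> A = 16
B = 35^37 mod 41  (bits of 37 = 100101)
  bit 0 = 1: r = r^2 * 35 mod 41 = 1^2 * 35 = 1*35 = 35
  bit 1 = 0: r = r^2 mod 41 = 35^2 = 36
  bit 2 = 0: r = r^2 mod 41 = 36^2 = 25
  bit 3 = 1: r = r^2 * 35 mod 41 = 25^2 * 35 = 10*35 = 22
  bit 4 = 0: r = r^2 mod 41 = 22^2 = 33
  bit 5 = 1: r = r^2 * 35 mod 41 = 33^2 * 35 = 23*35 = 26
  -> B = 26
s = B^a = 26^24 mod 41  (bits of 24 = 11000)
  bit 0 = 1: r = r^2 * 26 mod 41 = 1^2 * 26 = 1*26 = 26
  bit 1 = 1: r = r^2 * 26 mod 41 = 26^2 * 26 = 20*26 = 28
  bit 2 = 0: r = r^2 mod 41 = 28^2 = 5
  bit 3 = 0: r = r^2 mod 41 = 5^2 = 25
  bit 4 = 0: r = r^2 mod 41 = 25^2 = 10
  -> s = B^a = 10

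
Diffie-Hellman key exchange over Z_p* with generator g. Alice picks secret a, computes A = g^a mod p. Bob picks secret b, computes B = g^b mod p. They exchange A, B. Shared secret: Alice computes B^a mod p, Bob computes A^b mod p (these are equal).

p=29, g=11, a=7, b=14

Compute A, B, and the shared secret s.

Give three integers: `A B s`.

Answer: 12 28 28

Derivation:
A = 11^7 mod 29  (bits of 7 = 111)
  bit 0 = 1: r = r^2 * 11 mod 29 = 1^2 * 11 = 1*11 = 11
  bit 1 = 1: r = r^2 * 11 mod 29 = 11^2 * 11 = 5*11 = 26
  bit 2 = 1: r = r^2 * 11 mod 29 = 26^2 * 11 = 9*11 = 12
  -> A = 12
B = 11^14 mod 29  (bits of 14 = 1110)
  bit 0 = 1: r = r^2 * 11 mod 29 = 1^2 * 11 = 1*11 = 11
  bit 1 = 1: r = r^2 * 11 mod 29 = 11^2 * 11 = 5*11 = 26
  bit 2 = 1: r = r^2 * 11 mod 29 = 26^2 * 11 = 9*11 = 12
  bit 3 = 0: r = r^2 mod 29 = 12^2 = 28
  -> B = 28
s = B^a = 28^7 mod 29  (bits of 7 = 111)
  bit 0 = 1: r = r^2 * 28 mod 29 = 1^2 * 28 = 1*28 = 28
  bit 1 = 1: r = r^2 * 28 mod 29 = 28^2 * 28 = 1*28 = 28
  bit 2 = 1: r = r^2 * 28 mod 29 = 28^2 * 28 = 1*28 = 28
  -> s = B^a = 28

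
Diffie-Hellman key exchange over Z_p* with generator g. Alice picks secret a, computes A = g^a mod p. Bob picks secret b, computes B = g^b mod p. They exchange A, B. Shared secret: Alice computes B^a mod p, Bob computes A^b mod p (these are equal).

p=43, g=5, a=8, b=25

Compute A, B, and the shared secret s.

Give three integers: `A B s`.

A = 5^8 mod 43  (bits of 8 = 1000)
  bit 0 = 1: r = r^2 * 5 mod 43 = 1^2 * 5 = 1*5 = 5
  bit 1 = 0: r = r^2 mod 43 = 5^2 = 25
  bit 2 = 0: r = r^2 mod 43 = 25^2 = 23
  bit 3 = 0: r = r^2 mod 43 = 23^2 = 13
  -> A = 13
B = 5^25 mod 43  (bits of 25 = 11001)
  bit 0 = 1: r = r^2 * 5 mod 43 = 1^2 * 5 = 1*5 = 5
  bit 1 = 1: r = r^2 * 5 mod 43 = 5^2 * 5 = 25*5 = 39
  bit 2 = 0: r = r^2 mod 43 = 39^2 = 16
  bit 3 = 0: r = r^2 mod 43 = 16^2 = 41
  bit 4 = 1: r = r^2 * 5 mod 43 = 41^2 * 5 = 4*5 = 20
  -> B = 20
s = B^a = 20^8 mod 43  (bits of 8 = 1000)
  bit 0 = 1: r = r^2 * 20 mod 43 = 1^2 * 20 = 1*20 = 20
  bit 1 = 0: r = r^2 mod 43 = 20^2 = 13
  bit 2 = 0: r = r^2 mod 43 = 13^2 = 40
  bit 3 = 0: r = r^2 mod 43 = 40^2 = 9
  -> s = B^a = 9

Answer: 13 20 9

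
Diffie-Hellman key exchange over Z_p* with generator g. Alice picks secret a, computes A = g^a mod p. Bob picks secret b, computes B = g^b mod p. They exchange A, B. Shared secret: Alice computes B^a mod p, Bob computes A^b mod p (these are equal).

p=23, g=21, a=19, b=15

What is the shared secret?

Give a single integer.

Answer: 11

Derivation:
A = 21^19 mod 23  (bits of 19 = 10011)
  bit 0 = 1: r = r^2 * 21 mod 23 = 1^2 * 21 = 1*21 = 21
  bit 1 = 0: r = r^2 mod 23 = 21^2 = 4
  bit 2 = 0: r = r^2 mod 23 = 4^2 = 16
  bit 3 = 1: r = r^2 * 21 mod 23 = 16^2 * 21 = 3*21 = 17
  bit 4 = 1: r = r^2 * 21 mod 23 = 17^2 * 21 = 13*21 = 20
  -> A = 20
B = 21^15 mod 23  (bits of 15 = 1111)
  bit 0 = 1: r = r^2 * 21 mod 23 = 1^2 * 21 = 1*21 = 21
  bit 1 = 1: r = r^2 * 21 mod 23 = 21^2 * 21 = 4*21 = 15
  bit 2 = 1: r = r^2 * 21 mod 23 = 15^2 * 21 = 18*21 = 10
  bit 3 = 1: r = r^2 * 21 mod 23 = 10^2 * 21 = 8*21 = 7
  -> B = 7
s = B^a = 7^19 mod 23  (bits of 19 = 10011)
  bit 0 = 1: r = r^2 * 7 mod 23 = 1^2 * 7 = 1*7 = 7
  bit 1 = 0: r = r^2 mod 23 = 7^2 = 3
  bit 2 = 0: r = r^2 mod 23 = 3^2 = 9
  bit 3 = 1: r = r^2 * 7 mod 23 = 9^2 * 7 = 12*7 = 15
  bit 4 = 1: r = r^2 * 7 mod 23 = 15^2 * 7 = 18*7 = 11
  -> s = B^a = 11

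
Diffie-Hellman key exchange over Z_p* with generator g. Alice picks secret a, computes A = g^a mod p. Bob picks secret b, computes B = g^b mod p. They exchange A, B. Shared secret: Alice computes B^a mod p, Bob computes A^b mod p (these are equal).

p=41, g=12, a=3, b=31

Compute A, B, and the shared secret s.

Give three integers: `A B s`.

Answer: 6 15 13

Derivation:
A = 12^3 mod 41  (bits of 3 = 11)
  bit 0 = 1: r = r^2 * 12 mod 41 = 1^2 * 12 = 1*12 = 12
  bit 1 = 1: r = r^2 * 12 mod 41 = 12^2 * 12 = 21*12 = 6
  -> A = 6
B = 12^31 mod 41  (bits of 31 = 11111)
  bit 0 = 1: r = r^2 * 12 mod 41 = 1^2 * 12 = 1*12 = 12
  bit 1 = 1: r = r^2 * 12 mod 41 = 12^2 * 12 = 21*12 = 6
  bit 2 = 1: r = r^2 * 12 mod 41 = 6^2 * 12 = 36*12 = 22
  bit 3 = 1: r = r^2 * 12 mod 41 = 22^2 * 12 = 33*12 = 27
  bit 4 = 1: r = r^2 * 12 mod 41 = 27^2 * 12 = 32*12 = 15
  -> B = 15
s = B^a = 15^3 mod 41  (bits of 3 = 11)
  bit 0 = 1: r = r^2 * 15 mod 41 = 1^2 * 15 = 1*15 = 15
  bit 1 = 1: r = r^2 * 15 mod 41 = 15^2 * 15 = 20*15 = 13
  -> s = B^a = 13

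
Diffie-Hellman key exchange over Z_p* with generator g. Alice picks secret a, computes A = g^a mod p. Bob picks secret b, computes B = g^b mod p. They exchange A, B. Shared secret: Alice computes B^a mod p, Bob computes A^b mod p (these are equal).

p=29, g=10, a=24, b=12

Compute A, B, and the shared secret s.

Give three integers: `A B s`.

A = 10^24 mod 29  (bits of 24 = 11000)
  bit 0 = 1: r = r^2 * 10 mod 29 = 1^2 * 10 = 1*10 = 10
  bit 1 = 1: r = r^2 * 10 mod 29 = 10^2 * 10 = 13*10 = 14
  bit 2 = 0: r = r^2 mod 29 = 14^2 = 22
  bit 3 = 0: r = r^2 mod 29 = 22^2 = 20
  bit 4 = 0: r = r^2 mod 29 = 20^2 = 23
  -> A = 23
B = 10^12 mod 29  (bits of 12 = 1100)
  bit 0 = 1: r = r^2 * 10 mod 29 = 1^2 * 10 = 1*10 = 10
  bit 1 = 1: r = r^2 * 10 mod 29 = 10^2 * 10 = 13*10 = 14
  bit 2 = 0: r = r^2 mod 29 = 14^2 = 22
  bit 3 = 0: r = r^2 mod 29 = 22^2 = 20
  -> B = 20
s = B^a = 20^24 mod 29  (bits of 24 = 11000)
  bit 0 = 1: r = r^2 * 20 mod 29 = 1^2 * 20 = 1*20 = 20
  bit 1 = 1: r = r^2 * 20 mod 29 = 20^2 * 20 = 23*20 = 25
  bit 2 = 0: r = r^2 mod 29 = 25^2 = 16
  bit 3 = 0: r = r^2 mod 29 = 16^2 = 24
  bit 4 = 0: r = r^2 mod 29 = 24^2 = 25
  -> s = B^a = 25

Answer: 23 20 25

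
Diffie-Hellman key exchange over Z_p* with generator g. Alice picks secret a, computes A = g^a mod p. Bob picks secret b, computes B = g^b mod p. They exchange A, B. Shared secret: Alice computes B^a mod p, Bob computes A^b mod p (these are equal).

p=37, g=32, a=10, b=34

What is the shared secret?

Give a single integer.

Answer: 34

Derivation:
A = 32^10 mod 37  (bits of 10 = 1010)
  bit 0 = 1: r = r^2 * 32 mod 37 = 1^2 * 32 = 1*32 = 32
  bit 1 = 0: r = r^2 mod 37 = 32^2 = 25
  bit 2 = 1: r = r^2 * 32 mod 37 = 25^2 * 32 = 33*32 = 20
  bit 3 = 0: r = r^2 mod 37 = 20^2 = 30
  -> A = 30
B = 32^34 mod 37  (bits of 34 = 100010)
  bit 0 = 1: r = r^2 * 32 mod 37 = 1^2 * 32 = 1*32 = 32
  bit 1 = 0: r = r^2 mod 37 = 32^2 = 25
  bit 2 = 0: r = r^2 mod 37 = 25^2 = 33
  bit 3 = 0: r = r^2 mod 37 = 33^2 = 16
  bit 4 = 1: r = r^2 * 32 mod 37 = 16^2 * 32 = 34*32 = 15
  bit 5 = 0: r = r^2 mod 37 = 15^2 = 3
  -> B = 3
s = B^a = 3^10 mod 37  (bits of 10 = 1010)
  bit 0 = 1: r = r^2 * 3 mod 37 = 1^2 * 3 = 1*3 = 3
  bit 1 = 0: r = r^2 mod 37 = 3^2 = 9
  bit 2 = 1: r = r^2 * 3 mod 37 = 9^2 * 3 = 7*3 = 21
  bit 3 = 0: r = r^2 mod 37 = 21^2 = 34
  -> s = B^a = 34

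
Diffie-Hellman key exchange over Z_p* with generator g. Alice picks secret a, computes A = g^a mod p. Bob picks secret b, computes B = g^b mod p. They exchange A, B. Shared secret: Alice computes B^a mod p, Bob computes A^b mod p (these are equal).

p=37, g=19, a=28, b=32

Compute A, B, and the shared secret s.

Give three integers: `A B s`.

A = 19^28 mod 37  (bits of 28 = 11100)
  bit 0 = 1: r = r^2 * 19 mod 37 = 1^2 * 19 = 1*19 = 19
  bit 1 = 1: r = r^2 * 19 mod 37 = 19^2 * 19 = 28*19 = 14
  bit 2 = 1: r = r^2 * 19 mod 37 = 14^2 * 19 = 11*19 = 24
  bit 3 = 0: r = r^2 mod 37 = 24^2 = 21
  bit 4 = 0: r = r^2 mod 37 = 21^2 = 34
  -> A = 34
B = 19^32 mod 37  (bits of 32 = 100000)
  bit 0 = 1: r = r^2 * 19 mod 37 = 1^2 * 19 = 1*19 = 19
  bit 1 = 0: r = r^2 mod 37 = 19^2 = 28
  bit 2 = 0: r = r^2 mod 37 = 28^2 = 7
  bit 3 = 0: r = r^2 mod 37 = 7^2 = 12
  bit 4 = 0: r = r^2 mod 37 = 12^2 = 33
  bit 5 = 0: r = r^2 mod 37 = 33^2 = 16
  -> B = 16
s = B^a = 16^28 mod 37  (bits of 28 = 11100)
  bit 0 = 1: r = r^2 * 16 mod 37 = 1^2 * 16 = 1*16 = 16
  bit 1 = 1: r = r^2 * 16 mod 37 = 16^2 * 16 = 34*16 = 26
  bit 2 = 1: r = r^2 * 16 mod 37 = 26^2 * 16 = 10*16 = 12
  bit 3 = 0: r = r^2 mod 37 = 12^2 = 33
  bit 4 = 0: r = r^2 mod 37 = 33^2 = 16
  -> s = B^a = 16

Answer: 34 16 16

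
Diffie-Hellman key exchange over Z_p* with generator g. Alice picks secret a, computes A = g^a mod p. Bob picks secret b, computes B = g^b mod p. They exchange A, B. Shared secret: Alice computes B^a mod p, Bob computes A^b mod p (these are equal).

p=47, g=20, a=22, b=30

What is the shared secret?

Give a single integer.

A = 20^22 mod 47  (bits of 22 = 10110)
  bit 0 = 1: r = r^2 * 20 mod 47 = 1^2 * 20 = 1*20 = 20
  bit 1 = 0: r = r^2 mod 47 = 20^2 = 24
  bit 2 = 1: r = r^2 * 20 mod 47 = 24^2 * 20 = 12*20 = 5
  bit 3 = 1: r = r^2 * 20 mod 47 = 5^2 * 20 = 25*20 = 30
  bit 4 = 0: r = r^2 mod 47 = 30^2 = 7
  -> A = 7
B = 20^30 mod 47  (bits of 30 = 11110)
  bit 0 = 1: r = r^2 * 20 mod 47 = 1^2 * 20 = 1*20 = 20
  bit 1 = 1: r = r^2 * 20 mod 47 = 20^2 * 20 = 24*20 = 10
  bit 2 = 1: r = r^2 * 20 mod 47 = 10^2 * 20 = 6*20 = 26
  bit 3 = 1: r = r^2 * 20 mod 47 = 26^2 * 20 = 18*20 = 31
  bit 4 = 0: r = r^2 mod 47 = 31^2 = 21
  -> B = 21
s = B^a = 21^22 mod 47  (bits of 22 = 10110)
  bit 0 = 1: r = r^2 * 21 mod 47 = 1^2 * 21 = 1*21 = 21
  bit 1 = 0: r = r^2 mod 47 = 21^2 = 18
  bit 2 = 1: r = r^2 * 21 mod 47 = 18^2 * 21 = 42*21 = 36
  bit 3 = 1: r = r^2 * 21 mod 47 = 36^2 * 21 = 27*21 = 3
  bit 4 = 0: r = r^2 mod 47 = 3^2 = 9
  -> s = B^a = 9

Answer: 9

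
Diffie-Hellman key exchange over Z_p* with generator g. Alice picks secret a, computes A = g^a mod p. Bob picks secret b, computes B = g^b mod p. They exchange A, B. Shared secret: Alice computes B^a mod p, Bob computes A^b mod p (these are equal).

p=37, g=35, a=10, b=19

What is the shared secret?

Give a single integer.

Answer: 25

Derivation:
A = 35^10 mod 37  (bits of 10 = 1010)
  bit 0 = 1: r = r^2 * 35 mod 37 = 1^2 * 35 = 1*35 = 35
  bit 1 = 0: r = r^2 mod 37 = 35^2 = 4
  bit 2 = 1: r = r^2 * 35 mod 37 = 4^2 * 35 = 16*35 = 5
  bit 3 = 0: r = r^2 mod 37 = 5^2 = 25
  -> A = 25
B = 35^19 mod 37  (bits of 19 = 10011)
  bit 0 = 1: r = r^2 * 35 mod 37 = 1^2 * 35 = 1*35 = 35
  bit 1 = 0: r = r^2 mod 37 = 35^2 = 4
  bit 2 = 0: r = r^2 mod 37 = 4^2 = 16
  bit 3 = 1: r = r^2 * 35 mod 37 = 16^2 * 35 = 34*35 = 6
  bit 4 = 1: r = r^2 * 35 mod 37 = 6^2 * 35 = 36*35 = 2
  -> B = 2
s = B^a = 2^10 mod 37  (bits of 10 = 1010)
  bit 0 = 1: r = r^2 * 2 mod 37 = 1^2 * 2 = 1*2 = 2
  bit 1 = 0: r = r^2 mod 37 = 2^2 = 4
  bit 2 = 1: r = r^2 * 2 mod 37 = 4^2 * 2 = 16*2 = 32
  bit 3 = 0: r = r^2 mod 37 = 32^2 = 25
  -> s = B^a = 25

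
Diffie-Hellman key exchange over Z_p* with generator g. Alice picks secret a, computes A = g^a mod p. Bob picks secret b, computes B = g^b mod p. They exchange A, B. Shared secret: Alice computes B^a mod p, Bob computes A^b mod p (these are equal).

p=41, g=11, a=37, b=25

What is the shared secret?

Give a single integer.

A = 11^37 mod 41  (bits of 37 = 100101)
  bit 0 = 1: r = r^2 * 11 mod 41 = 1^2 * 11 = 1*11 = 11
  bit 1 = 0: r = r^2 mod 41 = 11^2 = 39
  bit 2 = 0: r = r^2 mod 41 = 39^2 = 4
  bit 3 = 1: r = r^2 * 11 mod 41 = 4^2 * 11 = 16*11 = 12
  bit 4 = 0: r = r^2 mod 41 = 12^2 = 21
  bit 5 = 1: r = r^2 * 11 mod 41 = 21^2 * 11 = 31*11 = 13
  -> A = 13
B = 11^25 mod 41  (bits of 25 = 11001)
  bit 0 = 1: r = r^2 * 11 mod 41 = 1^2 * 11 = 1*11 = 11
  bit 1 = 1: r = r^2 * 11 mod 41 = 11^2 * 11 = 39*11 = 19
  bit 2 = 0: r = r^2 mod 41 = 19^2 = 33
  bit 3 = 0: r = r^2 mod 41 = 33^2 = 23
  bit 4 = 1: r = r^2 * 11 mod 41 = 23^2 * 11 = 37*11 = 38
  -> B = 38
s = B^a = 38^37 mod 41  (bits of 37 = 100101)
  bit 0 = 1: r = r^2 * 38 mod 41 = 1^2 * 38 = 1*38 = 38
  bit 1 = 0: r = r^2 mod 41 = 38^2 = 9
  bit 2 = 0: r = r^2 mod 41 = 9^2 = 40
  bit 3 = 1: r = r^2 * 38 mod 41 = 40^2 * 38 = 1*38 = 38
  bit 4 = 0: r = r^2 mod 41 = 38^2 = 9
  bit 5 = 1: r = r^2 * 38 mod 41 = 9^2 * 38 = 40*38 = 3
  -> s = B^a = 3

Answer: 3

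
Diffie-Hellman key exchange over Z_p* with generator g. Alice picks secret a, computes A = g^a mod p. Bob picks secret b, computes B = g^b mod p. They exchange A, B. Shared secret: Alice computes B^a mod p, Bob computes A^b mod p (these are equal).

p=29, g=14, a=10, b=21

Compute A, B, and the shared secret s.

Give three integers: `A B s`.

Answer: 13 17 28

Derivation:
A = 14^10 mod 29  (bits of 10 = 1010)
  bit 0 = 1: r = r^2 * 14 mod 29 = 1^2 * 14 = 1*14 = 14
  bit 1 = 0: r = r^2 mod 29 = 14^2 = 22
  bit 2 = 1: r = r^2 * 14 mod 29 = 22^2 * 14 = 20*14 = 19
  bit 3 = 0: r = r^2 mod 29 = 19^2 = 13
  -> A = 13
B = 14^21 mod 29  (bits of 21 = 10101)
  bit 0 = 1: r = r^2 * 14 mod 29 = 1^2 * 14 = 1*14 = 14
  bit 1 = 0: r = r^2 mod 29 = 14^2 = 22
  bit 2 = 1: r = r^2 * 14 mod 29 = 22^2 * 14 = 20*14 = 19
  bit 3 = 0: r = r^2 mod 29 = 19^2 = 13
  bit 4 = 1: r = r^2 * 14 mod 29 = 13^2 * 14 = 24*14 = 17
  -> B = 17
s = B^a = 17^10 mod 29  (bits of 10 = 1010)
  bit 0 = 1: r = r^2 * 17 mod 29 = 1^2 * 17 = 1*17 = 17
  bit 1 = 0: r = r^2 mod 29 = 17^2 = 28
  bit 2 = 1: r = r^2 * 17 mod 29 = 28^2 * 17 = 1*17 = 17
  bit 3 = 0: r = r^2 mod 29 = 17^2 = 28
  -> s = B^a = 28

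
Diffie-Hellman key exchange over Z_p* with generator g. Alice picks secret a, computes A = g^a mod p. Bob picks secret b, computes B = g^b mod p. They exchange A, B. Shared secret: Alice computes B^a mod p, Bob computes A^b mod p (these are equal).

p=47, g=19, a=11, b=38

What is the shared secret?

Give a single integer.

A = 19^11 mod 47  (bits of 11 = 1011)
  bit 0 = 1: r = r^2 * 19 mod 47 = 1^2 * 19 = 1*19 = 19
  bit 1 = 0: r = r^2 mod 47 = 19^2 = 32
  bit 2 = 1: r = r^2 * 19 mod 47 = 32^2 * 19 = 37*19 = 45
  bit 3 = 1: r = r^2 * 19 mod 47 = 45^2 * 19 = 4*19 = 29
  -> A = 29
B = 19^38 mod 47  (bits of 38 = 100110)
  bit 0 = 1: r = r^2 * 19 mod 47 = 1^2 * 19 = 1*19 = 19
  bit 1 = 0: r = r^2 mod 47 = 19^2 = 32
  bit 2 = 0: r = r^2 mod 47 = 32^2 = 37
  bit 3 = 1: r = r^2 * 19 mod 47 = 37^2 * 19 = 6*19 = 20
  bit 4 = 1: r = r^2 * 19 mod 47 = 20^2 * 19 = 24*19 = 33
  bit 5 = 0: r = r^2 mod 47 = 33^2 = 8
  -> B = 8
s = B^a = 8^11 mod 47  (bits of 11 = 1011)
  bit 0 = 1: r = r^2 * 8 mod 47 = 1^2 * 8 = 1*8 = 8
  bit 1 = 0: r = r^2 mod 47 = 8^2 = 17
  bit 2 = 1: r = r^2 * 8 mod 47 = 17^2 * 8 = 7*8 = 9
  bit 3 = 1: r = r^2 * 8 mod 47 = 9^2 * 8 = 34*8 = 37
  -> s = B^a = 37

Answer: 37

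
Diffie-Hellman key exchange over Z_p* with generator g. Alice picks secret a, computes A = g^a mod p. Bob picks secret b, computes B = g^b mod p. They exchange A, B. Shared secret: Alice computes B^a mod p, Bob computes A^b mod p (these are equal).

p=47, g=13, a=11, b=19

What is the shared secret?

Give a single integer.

Answer: 19

Derivation:
A = 13^11 mod 47  (bits of 11 = 1011)
  bit 0 = 1: r = r^2 * 13 mod 47 = 1^2 * 13 = 1*13 = 13
  bit 1 = 0: r = r^2 mod 47 = 13^2 = 28
  bit 2 = 1: r = r^2 * 13 mod 47 = 28^2 * 13 = 32*13 = 40
  bit 3 = 1: r = r^2 * 13 mod 47 = 40^2 * 13 = 2*13 = 26
  -> A = 26
B = 13^19 mod 47  (bits of 19 = 10011)
  bit 0 = 1: r = r^2 * 13 mod 47 = 1^2 * 13 = 1*13 = 13
  bit 1 = 0: r = r^2 mod 47 = 13^2 = 28
  bit 2 = 0: r = r^2 mod 47 = 28^2 = 32
  bit 3 = 1: r = r^2 * 13 mod 47 = 32^2 * 13 = 37*13 = 11
  bit 4 = 1: r = r^2 * 13 mod 47 = 11^2 * 13 = 27*13 = 22
  -> B = 22
s = B^a = 22^11 mod 47  (bits of 11 = 1011)
  bit 0 = 1: r = r^2 * 22 mod 47 = 1^2 * 22 = 1*22 = 22
  bit 1 = 0: r = r^2 mod 47 = 22^2 = 14
  bit 2 = 1: r = r^2 * 22 mod 47 = 14^2 * 22 = 8*22 = 35
  bit 3 = 1: r = r^2 * 22 mod 47 = 35^2 * 22 = 3*22 = 19
  -> s = B^a = 19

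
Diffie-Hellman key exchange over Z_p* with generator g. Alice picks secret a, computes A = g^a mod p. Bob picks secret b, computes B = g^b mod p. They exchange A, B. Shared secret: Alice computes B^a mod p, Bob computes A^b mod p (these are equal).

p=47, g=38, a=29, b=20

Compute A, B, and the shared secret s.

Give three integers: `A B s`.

Answer: 35 2 17

Derivation:
A = 38^29 mod 47  (bits of 29 = 11101)
  bit 0 = 1: r = r^2 * 38 mod 47 = 1^2 * 38 = 1*38 = 38
  bit 1 = 1: r = r^2 * 38 mod 47 = 38^2 * 38 = 34*38 = 23
  bit 2 = 1: r = r^2 * 38 mod 47 = 23^2 * 38 = 12*38 = 33
  bit 3 = 0: r = r^2 mod 47 = 33^2 = 8
  bit 4 = 1: r = r^2 * 38 mod 47 = 8^2 * 38 = 17*38 = 35
  -> A = 35
B = 38^20 mod 47  (bits of 20 = 10100)
  bit 0 = 1: r = r^2 * 38 mod 47 = 1^2 * 38 = 1*38 = 38
  bit 1 = 0: r = r^2 mod 47 = 38^2 = 34
  bit 2 = 1: r = r^2 * 38 mod 47 = 34^2 * 38 = 28*38 = 30
  bit 3 = 0: r = r^2 mod 47 = 30^2 = 7
  bit 4 = 0: r = r^2 mod 47 = 7^2 = 2
  -> B = 2
s = B^a = 2^29 mod 47  (bits of 29 = 11101)
  bit 0 = 1: r = r^2 * 2 mod 47 = 1^2 * 2 = 1*2 = 2
  bit 1 = 1: r = r^2 * 2 mod 47 = 2^2 * 2 = 4*2 = 8
  bit 2 = 1: r = r^2 * 2 mod 47 = 8^2 * 2 = 17*2 = 34
  bit 3 = 0: r = r^2 mod 47 = 34^2 = 28
  bit 4 = 1: r = r^2 * 2 mod 47 = 28^2 * 2 = 32*2 = 17
  -> s = B^a = 17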